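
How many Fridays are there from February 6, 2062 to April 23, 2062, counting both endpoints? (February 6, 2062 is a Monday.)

February 6, 2062 is a Monday; the first Friday on or after it is February 10, 2062 (4 days later).
From February 10, 2062 to April 23, 2062: 18 + 31 + 23 = 72 days (rest of February, March, April).
72 ÷ 7 = 10 full weeks with remainder 2, so 10 more Fridays after the first → 11.

11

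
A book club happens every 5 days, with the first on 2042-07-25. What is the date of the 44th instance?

2043-02-25

The 44th occurrence is 43 intervals after the first: 43 × 5 = 215 days after 2042-07-25.
July has 31 days — 6 days to the end of July leaves 209.
August has 31 days (178 left).
September has 30 days (148 left).
October has 31 days (117 left).
November has 30 days (87 left).
December has 31 days (56 left).
January has 31 days (25 left).
25 days into February → 2043-02-25.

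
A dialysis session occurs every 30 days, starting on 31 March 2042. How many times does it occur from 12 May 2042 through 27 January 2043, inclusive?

9

Occurrences land 30·i days after 31 March 2042 for i = 0, 1, 2, …
12 May 2042 is 42 days after the start; 42 ÷ 30 = 1 remainder 12; since the remainder is 12, round up to i = 2. First occurrence in the window: #3 on 30 May 2042 (2×30 = 60 days in).
27 January 2043 is 302 days after the start; 302 ÷ 30 = 10 remainder 2. Last occurrence in the window: #11 on 25 January 2043.
Occurrences #3 through #11: 9 in total.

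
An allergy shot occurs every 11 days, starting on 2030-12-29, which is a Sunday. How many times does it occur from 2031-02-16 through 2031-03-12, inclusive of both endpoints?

2

Occurrences land 11·i days after 2030-12-29 for i = 0, 1, 2, …
2031-02-16 is 49 days after the start; 49 ÷ 11 = 4 remainder 5; since the remainder is 5, round up to i = 5. First occurrence in the window: #6 on 2031-02-22 (5×11 = 55 days in).
2031-03-12 is 73 days after the start; 73 ÷ 11 = 6 remainder 7. Last occurrence in the window: #7 on 2031-03-05.
Occurrences #6 through #7: 2 in total.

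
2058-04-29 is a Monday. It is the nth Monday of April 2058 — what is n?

Day 29 falls in week ⌈29/7⌉ of the month.
Days 1–7 hold the 1st Monday, 8–14 the 2nd, 15–21 the 3rd, 22–28 the 4th, 29–31 the 5th.
29 is in the range for the 5th.

5th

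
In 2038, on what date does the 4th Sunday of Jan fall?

Jan 24, 2038

Jan 2038 begins on a Friday, so the first Sunday is Jan 3 (2 days later).
The 4th Sunday is 3 weeks later: 3 + 21 = 24.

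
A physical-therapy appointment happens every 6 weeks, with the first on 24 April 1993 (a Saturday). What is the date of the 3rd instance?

The 3rd occurrence is 2 intervals after the first: 2 × 42 = 84 days after 24 April 1993.
April has 30 days — 6 days to the end of April leaves 78.
May has 31 days (47 left).
June has 30 days (17 left).
17 days into July → 17 July 1993.

17 July 1993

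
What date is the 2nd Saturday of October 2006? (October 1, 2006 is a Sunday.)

October 2006 begins on a Sunday, so the first Saturday is October 7 (6 days later).
The 2nd Saturday is 1 weeks later: 7 + 7 = 14.

14 October 2006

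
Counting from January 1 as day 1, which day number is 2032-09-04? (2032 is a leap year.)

248

Days in months before September: 31 + 29 + 31 + 30 + 31 + 30 + 31 + 31 = 244.
Plus 4 days into September → day 248.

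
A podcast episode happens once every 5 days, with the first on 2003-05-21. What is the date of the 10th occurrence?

2003-07-05

The 10th occurrence is 9 intervals after the first: 9 × 5 = 45 days after 2003-05-21.
May has 31 days — 10 days to the end of May leaves 35.
June has 30 days (5 left).
5 days into July → 2003-07-05.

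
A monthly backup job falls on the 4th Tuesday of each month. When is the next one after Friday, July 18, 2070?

July 2070 starts on a Tuesday; its first Tuesday is the 1st, so the 4th Tuesday is the 22nd — July 22, 2070.
July 22, 2070 is after July 18, 2070, so that is the next one.

July 22, 2070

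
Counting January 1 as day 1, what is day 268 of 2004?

September 24, 2004

January has 31 days (268 − 31 = 237 remain).
February has 29 days (237 − 29 = 208 remain).
March has 31 days (208 − 31 = 177 remain).
April has 30 days (177 − 30 = 147 remain).
May has 31 days (147 − 31 = 116 remain).
June has 30 days (116 − 30 = 86 remain).
July has 31 days (86 − 31 = 55 remain).
August has 31 days (55 − 31 = 24 remain).
24 into September → September 24.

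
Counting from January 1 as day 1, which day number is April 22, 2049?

112

Days in months before April: 31 + 28 + 31 = 90.
Plus 22 days into April → day 112.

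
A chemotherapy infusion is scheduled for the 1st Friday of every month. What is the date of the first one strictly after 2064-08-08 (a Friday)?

2064-09-05

August 2064 starts on a Friday, so its 1st Friday is 2064-08-01.
That is not after 2064-08-08, so look at September 2064.
September 2064 starts on a Monday, so its 1st Friday is 2064-09-05 (4 days in).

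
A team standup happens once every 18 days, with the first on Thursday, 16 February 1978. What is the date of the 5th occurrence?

The 5th occurrence is 4 intervals after the first: 4 × 18 = 72 days after 16 February 1978.
February has 28 days — 12 days to the end of February leaves 60.
March has 31 days (29 left).
29 days into April → 29 April 1978.

29 April 1978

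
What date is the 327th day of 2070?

2070-11-23

January has 31 days (327 − 31 = 296 remain).
February has 28 days (296 − 28 = 268 remain).
March has 31 days (268 − 31 = 237 remain).
April has 30 days (237 − 30 = 207 remain).
May has 31 days (207 − 31 = 176 remain).
June has 30 days (176 − 30 = 146 remain).
July has 31 days (146 − 31 = 115 remain).
August has 31 days (115 − 31 = 84 remain).
September has 30 days (84 − 30 = 54 remain).
October has 31 days (54 − 31 = 23 remain).
23 into November → November 23.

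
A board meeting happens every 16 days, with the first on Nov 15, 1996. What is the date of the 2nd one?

Dec 1, 1996

The 2nd occurrence is 1 interval after the first: 1 × 16 = 16 days after Nov 15, 1996.
Nov has 30 days — 15 days to the end of Nov leaves 1.
1 day into Dec → Dec 1, 1996.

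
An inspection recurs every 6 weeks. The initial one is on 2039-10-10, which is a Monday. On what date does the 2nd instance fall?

The 2nd occurrence is 1 interval after the first: 1 × 42 = 42 days after 2039-10-10.
October has 31 days — 21 days to the end of October leaves 21.
21 days into November → 2039-11-21.

2039-11-21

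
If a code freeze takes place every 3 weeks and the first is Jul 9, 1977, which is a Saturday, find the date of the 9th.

Dec 24, 1977

The 9th occurrence is 8 intervals after the first: 8 × 21 = 168 days after Jul 9, 1977.
Jul has 31 days — 22 days to the end of Jul leaves 146.
Aug has 31 days (115 left).
Sep has 30 days (85 left).
Oct has 31 days (54 left).
Nov has 30 days (24 left).
24 days into Dec → Dec 24, 1977.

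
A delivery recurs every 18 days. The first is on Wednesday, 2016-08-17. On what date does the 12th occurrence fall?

The 12th occurrence is 11 intervals after the first: 11 × 18 = 198 days after 2016-08-17.
August has 31 days — 14 days to the end of August leaves 184.
September has 30 days (154 left).
October has 31 days (123 left).
November has 30 days (93 left).
December has 31 days (62 left).
January has 31 days (31 left).
February has 28 days (3 left).
3 days into March → 2017-03-03.

2017-03-03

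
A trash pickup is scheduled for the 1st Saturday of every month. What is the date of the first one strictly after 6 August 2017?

August 2017 starts on a Tuesday, so its 1st Saturday is 5 August 2017 (4 days in).
That is not after 6 August 2017, so look at September 2017.
September 2017 starts on a Friday, so its 1st Saturday is 2 September 2017 (1 day in).

2 September 2017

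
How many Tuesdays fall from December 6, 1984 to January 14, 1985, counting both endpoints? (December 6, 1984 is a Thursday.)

December 6, 1984 is a Thursday; the first Tuesday on or after it is December 11, 1984 (5 days later).
From December 11, 1984 to January 14, 1985: 20 + 14 = 34 days (rest of December, January).
34 ÷ 7 = 4 full weeks with remainder 6, so 4 more Tuesdays after the first → 5.

5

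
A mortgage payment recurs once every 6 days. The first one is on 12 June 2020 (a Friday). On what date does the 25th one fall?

3 November 2020

The 25th occurrence is 24 intervals after the first: 24 × 6 = 144 days after 12 June 2020.
June has 30 days — 18 days to the end of June leaves 126.
July has 31 days (95 left).
August has 31 days (64 left).
September has 30 days (34 left).
October has 31 days (3 left).
3 days into November → 3 November 2020.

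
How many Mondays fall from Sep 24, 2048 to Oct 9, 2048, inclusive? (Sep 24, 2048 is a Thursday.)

Sep 24, 2048 is a Thursday; the first Monday on or after it is Sep 28, 2048 (4 days later).
From Sep 28, 2048 to Oct 9, 2048: 2 + 9 = 11 days (rest of Sep, Oct).
11 ÷ 7 = 1 full weeks with remainder 4, so 1 more Mondays after the first → 2.

2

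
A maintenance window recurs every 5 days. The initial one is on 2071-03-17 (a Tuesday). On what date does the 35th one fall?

2071-09-03

The 35th occurrence is 34 intervals after the first: 34 × 5 = 170 days after 2071-03-17.
March has 31 days — 14 days to the end of March leaves 156.
April has 30 days (126 left).
May has 31 days (95 left).
June has 30 days (65 left).
July has 31 days (34 left).
August has 31 days (3 left).
3 days into September → 2071-09-03.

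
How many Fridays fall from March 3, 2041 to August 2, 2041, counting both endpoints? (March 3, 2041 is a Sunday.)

22

March 3, 2041 is a Sunday; the first Friday on or after it is March 8, 2041 (5 days later).
From March 8, 2041 to August 2, 2041: 23 + 30 + 31 + 30 + 31 + 2 = 147 days (rest of March, April, May, June, July, August).
147 ÷ 7 = 21 full weeks with remainder 0, so 21 more Fridays after the first → 22.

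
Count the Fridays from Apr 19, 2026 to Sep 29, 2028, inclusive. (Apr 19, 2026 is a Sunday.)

128

Apr 19, 2026 is a Sunday; the first Friday on or after it is Apr 24, 2026 (5 days later).
From Apr 24, 2026 to Sep 29, 2028: 251 + 365 + 273 = 889 days (rest of 2026, 2027, to Sep 29, 2028 in 2028).
889 ÷ 7 = 127 full weeks with remainder 0, so 127 more Fridays after the first → 128.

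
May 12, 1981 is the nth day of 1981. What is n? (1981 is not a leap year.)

132

Days in months before May: 31 + 28 + 31 + 30 = 120.
Plus 12 days into May → day 132.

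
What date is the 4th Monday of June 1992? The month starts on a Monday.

22 June 1992

June 1992 begins on a Monday, so the first Monday is June 1.
The 4th Monday is 3 weeks later: 1 + 21 = 22.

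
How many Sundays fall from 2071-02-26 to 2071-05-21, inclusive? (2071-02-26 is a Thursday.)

12

2071-02-26 is a Thursday; the first Sunday on or after it is 2071-03-01 (3 days later).
From 2071-03-01 to 2071-05-21: 30 + 30 + 21 = 81 days (rest of March, April, May).
81 ÷ 7 = 11 full weeks with remainder 4, so 11 more Sundays after the first → 12.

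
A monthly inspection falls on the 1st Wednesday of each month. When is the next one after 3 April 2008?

7 May 2008

April 2008 starts on a Tuesday, so its 1st Wednesday is 2 April 2008 (1 day in).
That is not after 3 April 2008, so look at May 2008.
May 2008 starts on a Thursday, so its 1st Wednesday is 7 May 2008 (6 days in).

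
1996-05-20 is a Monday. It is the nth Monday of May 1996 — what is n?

Day 20 falls in week ⌈20/7⌉ of the month.
Days 1–7 hold the 1st Monday, 8–14 the 2nd, 15–21 the 3rd, 22–28 the 4th, 29–31 the 5th.
20 is in the range for the 3rd.

3rd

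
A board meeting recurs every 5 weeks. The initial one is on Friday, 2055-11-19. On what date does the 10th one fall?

2056-09-29

The 10th occurrence is 9 intervals after the first: 9 × 35 = 315 days after 2055-11-19.
November has 30 days — 11 days to the end of November leaves 304.
December has 31 days (273 left).
January has 31 days (242 left).
February has 29 days (213 left).
March has 31 days (182 left).
April has 30 days (152 left).
May has 31 days (121 left).
June has 30 days (91 left).
July has 31 days (60 left).
August has 31 days (29 left).
29 days into September → 2056-09-29.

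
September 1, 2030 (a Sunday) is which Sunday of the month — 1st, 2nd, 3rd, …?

1st

Day 1 falls in week ⌈1/7⌉ of the month.
Days 1–7 hold the 1st Sunday, 8–14 the 2nd, 15–21 the 3rd, 22–28 the 4th, 29–31 the 5th.
1 is in the range for the 1st.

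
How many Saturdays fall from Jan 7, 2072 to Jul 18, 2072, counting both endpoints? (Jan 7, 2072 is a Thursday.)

Jan 7, 2072 is a Thursday; the first Saturday on or after it is Jan 9, 2072 (2 days later).
From Jan 9, 2072 to Jul 18, 2072: 22 + 29 + 31 + 30 + 31 + 30 + 18 = 191 days (rest of Jan, Feb, Mar, Apr, May, Jun, Jul).
191 ÷ 7 = 27 full weeks with remainder 2, so 27 more Saturdays after the first → 28.

28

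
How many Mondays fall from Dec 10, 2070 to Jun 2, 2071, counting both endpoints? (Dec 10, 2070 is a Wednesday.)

25

Dec 10, 2070 is a Wednesday; the first Monday on or after it is Dec 15, 2070 (5 days later).
From Dec 15, 2070 to Jun 2, 2071: 16 + 31 + 28 + 31 + 30 + 31 + 2 = 169 days (rest of Dec, Jan, Feb, Mar, Apr, May, Jun).
169 ÷ 7 = 24 full weeks with remainder 1, so 24 more Mondays after the first → 25.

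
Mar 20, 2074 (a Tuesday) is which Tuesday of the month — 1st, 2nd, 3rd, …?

3rd

Day 20 falls in week ⌈20/7⌉ of the month.
Days 1–7 hold the 1st Tuesday, 8–14 the 2nd, 15–21 the 3rd, 22–28 the 4th, 29–31 the 5th.
20 is in the range for the 3rd.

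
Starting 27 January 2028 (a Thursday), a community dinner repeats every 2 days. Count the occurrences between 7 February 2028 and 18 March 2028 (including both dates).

Occurrences land 2·i days after 27 January 2028 for i = 0, 1, 2, …
7 February 2028 is 11 days after the start; 11 ÷ 2 = 5 remainder 1; since the remainder is 1, round up to i = 6. First occurrence in the window: #7 on 8 February 2028 (6×2 = 12 days in).
18 March 2028 is 51 days after the start; 51 ÷ 2 = 25 remainder 1. Last occurrence in the window: #26 on 17 March 2028.
Occurrences #7 through #26: 20 in total.

20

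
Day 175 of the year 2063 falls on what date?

June 24, 2063

January has 31 days (175 − 31 = 144 remain).
February has 28 days (144 − 28 = 116 remain).
March has 31 days (116 − 31 = 85 remain).
April has 30 days (85 − 30 = 55 remain).
May has 31 days (55 − 31 = 24 remain).
24 into June → June 24.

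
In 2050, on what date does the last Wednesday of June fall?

June 2050 begins on a Wednesday, so the first Wednesday is June 1.
June 2050 has 30 days. Adding weeks: 1, 8, 15, 22, 29 — the last one ≤ 30 is the 29th.

June 29, 2050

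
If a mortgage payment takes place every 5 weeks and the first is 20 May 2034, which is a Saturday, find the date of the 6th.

11 November 2034

The 6th occurrence is 5 intervals after the first: 5 × 35 = 175 days after 20 May 2034.
May has 31 days — 11 days to the end of May leaves 164.
June has 30 days (134 left).
July has 31 days (103 left).
August has 31 days (72 left).
September has 30 days (42 left).
October has 31 days (11 left).
11 days into November → 11 November 2034.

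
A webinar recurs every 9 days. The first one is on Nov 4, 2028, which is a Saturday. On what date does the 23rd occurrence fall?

May 21, 2029

The 23rd occurrence is 22 intervals after the first: 22 × 9 = 198 days after Nov 4, 2028.
Nov has 30 days — 26 days to the end of Nov leaves 172.
Dec has 31 days (141 left).
Jan has 31 days (110 left).
Feb has 28 days (82 left).
Mar has 31 days (51 left).
Apr has 30 days (21 left).
21 days into May → May 21, 2029.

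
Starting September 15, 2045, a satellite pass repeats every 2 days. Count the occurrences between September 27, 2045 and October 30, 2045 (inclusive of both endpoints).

17

Occurrences land 2·i days after September 15, 2045 for i = 0, 1, 2, …
September 27, 2045 is 12 days after the start; 12 ÷ 2 = 6 remainder 0. First occurrence in the window: #7 on September 27, 2045 (6×2 = 12 days in).
October 30, 2045 is 45 days after the start; 45 ÷ 2 = 22 remainder 1. Last occurrence in the window: #23 on October 29, 2045.
Occurrences #7 through #23: 17 in total.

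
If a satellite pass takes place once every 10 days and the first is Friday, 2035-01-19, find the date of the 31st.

2035-11-15

The 31st occurrence is 30 intervals after the first: 30 × 10 = 300 days after 2035-01-19.
January has 31 days — 12 days to the end of January leaves 288.
February has 28 days (260 left).
March has 31 days (229 left).
April has 30 days (199 left).
May has 31 days (168 left).
June has 30 days (138 left).
July has 31 days (107 left).
August has 31 days (76 left).
September has 30 days (46 left).
October has 31 days (15 left).
15 days into November → 2035-11-15.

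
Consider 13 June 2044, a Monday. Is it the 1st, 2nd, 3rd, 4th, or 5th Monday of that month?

Day 13 falls in week ⌈13/7⌉ of the month.
Days 1–7 hold the 1st Monday, 8–14 the 2nd, 15–21 the 3rd, 22–28 the 4th, 29–31 the 5th.
13 is in the range for the 2nd.

2nd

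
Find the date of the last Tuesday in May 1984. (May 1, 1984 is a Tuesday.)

May 1984 begins on a Tuesday, so the first Tuesday is May 1.
May 1984 has 31 days. Adding weeks: 1, 8, 15, 22, 29 — the last one ≤ 31 is the 29th.

1984-05-29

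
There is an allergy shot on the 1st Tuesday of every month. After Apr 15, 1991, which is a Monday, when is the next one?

Apr 1991 starts on a Monday, so its 1st Tuesday is Apr 2, 1991 (1 day in).
That is not after Apr 15, 1991, so look at May 1991.
May 1991 starts on a Wednesday, so its 1st Tuesday is May 7, 1991 (6 days in).

May 7, 1991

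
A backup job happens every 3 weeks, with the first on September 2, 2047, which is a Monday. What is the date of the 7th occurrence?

January 6, 2048

The 7th occurrence is 6 intervals after the first: 6 × 21 = 126 days after September 2, 2047.
September has 30 days — 28 days to the end of September leaves 98.
October has 31 days (67 left).
November has 30 days (37 left).
December has 31 days (6 left).
6 days into January → January 6, 2048.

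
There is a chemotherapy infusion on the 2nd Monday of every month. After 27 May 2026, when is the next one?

May 2026 starts on a Friday; its first Monday is the 4th, so the 2nd Monday is the 11th — 11 May 2026.
That is not after 27 May 2026, so look at June 2026.
June 2026 starts on a Monday; its first Monday is the 1st, so the 2nd Monday is the 8th — 8 June 2026.

8 June 2026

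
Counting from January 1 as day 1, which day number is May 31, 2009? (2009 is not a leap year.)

151

Days in months before May: 31 + 28 + 31 + 30 = 120.
Plus 31 days into May → day 151.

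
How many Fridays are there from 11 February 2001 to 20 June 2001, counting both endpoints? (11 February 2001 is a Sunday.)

11 February 2001 is a Sunday; the first Friday on or after it is 16 February 2001 (5 days later).
From 16 February 2001 to 20 June 2001: 12 + 31 + 30 + 31 + 20 = 124 days (rest of February, March, April, May, June).
124 ÷ 7 = 17 full weeks with remainder 5, so 17 more Fridays after the first → 18.

18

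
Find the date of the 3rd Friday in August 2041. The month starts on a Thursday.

August 16, 2041

August 2041 begins on a Thursday, so the first Friday is August 2 (1 day later).
The 3rd Friday is 2 weeks later: 2 + 14 = 16.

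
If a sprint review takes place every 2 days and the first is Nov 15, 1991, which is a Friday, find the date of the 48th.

Feb 17, 1992

The 48th occurrence is 47 intervals after the first: 47 × 2 = 94 days after Nov 15, 1991.
Nov has 30 days — 15 days to the end of Nov leaves 79.
Dec has 31 days (48 left).
Jan has 31 days (17 left).
17 days into Feb → Feb 17, 1992.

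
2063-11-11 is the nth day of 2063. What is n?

Days in months before November: 31 + 28 + 31 + 30 + 31 + 30 + 31 + 31 + 30 + 31 = 304.
Plus 11 days into November → day 315.

315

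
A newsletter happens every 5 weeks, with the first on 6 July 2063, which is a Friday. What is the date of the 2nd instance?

10 August 2063

The 2nd occurrence is 1 interval after the first: 1 × 35 = 35 days after 6 July 2063.
July has 31 days — 25 days to the end of July leaves 10.
10 days into August → 10 August 2063.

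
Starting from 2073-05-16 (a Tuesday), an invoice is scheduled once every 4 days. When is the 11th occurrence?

The 11th occurrence is 10 intervals after the first: 10 × 4 = 40 days after 2073-05-16.
May has 31 days — 15 days to the end of May leaves 25.
25 days into June → 2073-06-25.

2073-06-25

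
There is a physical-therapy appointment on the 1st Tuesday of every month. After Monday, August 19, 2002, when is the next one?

September 3, 2002

August 2002 starts on a Thursday, so its 1st Tuesday is August 6, 2002 (5 days in).
That is not after August 19, 2002, so look at September 2002.
September 2002 starts on a Sunday, so its 1st Tuesday is September 3, 2002 (2 days in).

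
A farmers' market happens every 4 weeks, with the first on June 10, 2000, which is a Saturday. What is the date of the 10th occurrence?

February 17, 2001

The 10th occurrence is 9 intervals after the first: 9 × 28 = 252 days after June 10, 2000.
June has 30 days — 20 days to the end of June leaves 232.
July has 31 days (201 left).
August has 31 days (170 left).
September has 30 days (140 left).
October has 31 days (109 left).
November has 30 days (79 left).
December has 31 days (48 left).
January has 31 days (17 left).
17 days into February → February 17, 2001.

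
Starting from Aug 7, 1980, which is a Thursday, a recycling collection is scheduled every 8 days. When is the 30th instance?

The 30th occurrence is 29 intervals after the first: 29 × 8 = 232 days after Aug 7, 1980.
Aug has 31 days — 24 days to the end of Aug leaves 208.
Sep has 30 days (178 left).
Oct has 31 days (147 left).
Nov has 30 days (117 left).
Dec has 31 days (86 left).
Jan has 31 days (55 left).
Feb has 28 days (27 left).
27 days into Mar → Mar 27, 1981.

Mar 27, 1981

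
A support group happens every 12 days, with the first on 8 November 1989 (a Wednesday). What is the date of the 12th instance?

20 March 1990

The 12th occurrence is 11 intervals after the first: 11 × 12 = 132 days after 8 November 1989.
November has 30 days — 22 days to the end of November leaves 110.
December has 31 days (79 left).
January has 31 days (48 left).
February has 28 days (20 left).
20 days into March → 20 March 1990.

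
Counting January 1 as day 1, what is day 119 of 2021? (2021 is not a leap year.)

January has 31 days (119 − 31 = 88 remain).
February has 28 days (88 − 28 = 60 remain).
March has 31 days (60 − 31 = 29 remain).
29 into April → April 29.

29 April 2021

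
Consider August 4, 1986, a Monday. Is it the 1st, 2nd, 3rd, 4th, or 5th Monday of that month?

1st

Day 4 falls in week ⌈4/7⌉ of the month.
Days 1–7 hold the 1st Monday, 8–14 the 2nd, 15–21 the 3rd, 22–28 the 4th, 29–31 the 5th.
4 is in the range for the 1st.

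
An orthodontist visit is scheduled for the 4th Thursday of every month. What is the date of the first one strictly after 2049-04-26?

2049-05-27

April 2049 starts on a Thursday; its first Thursday is the 1st, so the 4th Thursday is the 22nd — 2049-04-22.
That is not after 2049-04-26, so look at May 2049.
May 2049 starts on a Saturday; its first Thursday is the 6th, so the 4th Thursday is the 27th — 2049-05-27.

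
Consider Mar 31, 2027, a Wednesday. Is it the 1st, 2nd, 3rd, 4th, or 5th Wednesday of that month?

Day 31 falls in week ⌈31/7⌉ of the month.
Days 1–7 hold the 1st Wednesday, 8–14 the 2nd, 15–21 the 3rd, 22–28 the 4th, 29–31 the 5th.
31 is in the range for the 5th.

5th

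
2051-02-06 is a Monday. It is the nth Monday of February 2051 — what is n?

1st

Day 6 falls in week ⌈6/7⌉ of the month.
Days 1–7 hold the 1st Monday, 8–14 the 2nd, 15–21 the 3rd, 22–28 the 4th, 29–31 the 5th.
6 is in the range for the 1st.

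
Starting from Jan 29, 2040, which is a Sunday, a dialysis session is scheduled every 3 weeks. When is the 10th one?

The 10th occurrence is 9 intervals after the first: 9 × 21 = 189 days after Jan 29, 2040.
Jan has 31 days — 2 days to the end of Jan leaves 187.
Feb has 29 days (158 left).
Mar has 31 days (127 left).
Apr has 30 days (97 left).
May has 31 days (66 left).
Jun has 30 days (36 left).
Jul has 31 days (5 left).
5 days into Aug → Aug 5, 2040.

Aug 5, 2040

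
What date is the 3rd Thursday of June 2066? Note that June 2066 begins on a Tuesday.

17 June 2066

June 2066 begins on a Tuesday, so the first Thursday is June 3 (2 days later).
The 3rd Thursday is 2 weeks later: 3 + 14 = 17.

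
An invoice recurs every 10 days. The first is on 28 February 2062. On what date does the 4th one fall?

30 March 2062

The 4th occurrence is 3 intervals after the first: 3 × 10 = 30 days after 28 February 2062.
February has 28 days — 0 days to the end of February leaves 30.
30 days into March → 30 March 2062.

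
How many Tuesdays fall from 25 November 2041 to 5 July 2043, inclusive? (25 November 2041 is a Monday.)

25 November 2041 is a Monday; the first Tuesday on or after it is 26 November 2041 (1 day later).
From 26 November 2041 to 5 July 2043: 35 + 365 + 186 = 586 days (rest of 2041, 2042, to 5 July 2043 in 2043).
586 ÷ 7 = 83 full weeks with remainder 5, so 83 more Tuesdays after the first → 84.

84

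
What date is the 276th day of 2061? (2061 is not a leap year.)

2061-10-03

January has 31 days (276 − 31 = 245 remain).
February has 28 days (245 − 28 = 217 remain).
March has 31 days (217 − 31 = 186 remain).
April has 30 days (186 − 30 = 156 remain).
May has 31 days (156 − 31 = 125 remain).
June has 30 days (125 − 30 = 95 remain).
July has 31 days (95 − 31 = 64 remain).
August has 31 days (64 − 31 = 33 remain).
September has 30 days (33 − 30 = 3 remain).
3 into October → October 3.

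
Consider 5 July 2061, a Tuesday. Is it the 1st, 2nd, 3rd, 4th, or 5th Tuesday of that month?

Day 5 falls in week ⌈5/7⌉ of the month.
Days 1–7 hold the 1st Tuesday, 8–14 the 2nd, 15–21 the 3rd, 22–28 the 4th, 29–31 the 5th.
5 is in the range for the 1st.

1st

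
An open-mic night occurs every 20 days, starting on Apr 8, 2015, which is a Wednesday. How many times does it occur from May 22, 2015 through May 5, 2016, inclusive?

17

Occurrences land 20·i days after Apr 8, 2015 for i = 0, 1, 2, …
May 22, 2015 is 44 days after the start; 44 ÷ 20 = 2 remainder 4; since the remainder is 4, round up to i = 3. First occurrence in the window: #4 on Jun 7, 2015 (3×20 = 60 days in).
May 5, 2016 is 393 days after the start; 393 ÷ 20 = 19 remainder 13. Last occurrence in the window: #20 on Apr 22, 2016.
Occurrences #4 through #20: 17 in total.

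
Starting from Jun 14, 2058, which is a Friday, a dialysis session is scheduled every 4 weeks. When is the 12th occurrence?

The 12th occurrence is 11 intervals after the first: 11 × 28 = 308 days after Jun 14, 2058.
Jun has 30 days — 16 days to the end of Jun leaves 292.
Jul has 31 days (261 left).
Aug has 31 days (230 left).
Sep has 30 days (200 left).
Oct has 31 days (169 left).
Nov has 30 days (139 left).
Dec has 31 days (108 left).
Jan has 31 days (77 left).
Feb has 28 days (49 left).
Mar has 31 days (18 left).
18 days into Apr → Apr 18, 2059.

Apr 18, 2059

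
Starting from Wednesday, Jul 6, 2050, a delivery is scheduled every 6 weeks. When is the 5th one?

Dec 21, 2050

The 5th occurrence is 4 intervals after the first: 4 × 42 = 168 days after Jul 6, 2050.
Jul has 31 days — 25 days to the end of Jul leaves 143.
Aug has 31 days (112 left).
Sep has 30 days (82 left).
Oct has 31 days (51 left).
Nov has 30 days (21 left).
21 days into Dec → Dec 21, 2050.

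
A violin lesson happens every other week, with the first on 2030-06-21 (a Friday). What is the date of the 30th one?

The 30th occurrence is 29 intervals after the first: 29 × 14 = 406 days after 2030-06-21.
June has 30 days — 9 days to the end of June leaves 397.
July has 31 days (366 left).
August has 31 days (335 left).
September has 30 days (305 left).
October has 31 days (274 left).
November has 30 days (244 left).
December has 31 days (213 left).
January has 31 days (182 left).
February has 28 days (154 left).
March has 31 days (123 left).
April has 30 days (93 left).
May has 31 days (62 left).
June has 30 days (32 left).
July has 31 days (1 left).
1 day into August → 2031-08-01.

2031-08-01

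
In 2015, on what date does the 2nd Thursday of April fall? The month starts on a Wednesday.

April 2015 begins on a Wednesday, so the first Thursday is April 2 (1 day later).
The 2nd Thursday is 1 weeks later: 2 + 7 = 9.

April 9, 2015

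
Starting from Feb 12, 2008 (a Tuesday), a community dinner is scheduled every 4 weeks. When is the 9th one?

The 9th occurrence is 8 intervals after the first: 8 × 28 = 224 days after Feb 12, 2008.
Feb has 29 days — 17 days to the end of Feb leaves 207.
Mar has 31 days (176 left).
Apr has 30 days (146 left).
May has 31 days (115 left).
Jun has 30 days (85 left).
Jul has 31 days (54 left).
Aug has 31 days (23 left).
23 days into Sep → Sep 23, 2008.

Sep 23, 2008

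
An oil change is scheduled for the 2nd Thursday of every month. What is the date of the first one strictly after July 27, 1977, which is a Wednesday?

August 11, 1977

July 1977 starts on a Friday; its first Thursday is the 7th, so the 2nd Thursday is the 14th — July 14, 1977.
That is not after July 27, 1977, so look at August 1977.
August 1977 starts on a Monday; its first Thursday is the 4th, so the 2nd Thursday is the 11th — August 11, 1977.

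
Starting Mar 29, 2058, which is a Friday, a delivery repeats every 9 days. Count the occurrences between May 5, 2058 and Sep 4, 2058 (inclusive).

13

Occurrences land 9·i days after Mar 29, 2058 for i = 0, 1, 2, …
May 5, 2058 is 37 days after the start; 37 ÷ 9 = 4 remainder 1; since the remainder is 1, round up to i = 5. First occurrence in the window: #6 on May 13, 2058 (5×9 = 45 days in).
Sep 4, 2058 is 159 days after the start; 159 ÷ 9 = 17 remainder 6. Last occurrence in the window: #18 on Aug 29, 2058.
Occurrences #6 through #18: 13 in total.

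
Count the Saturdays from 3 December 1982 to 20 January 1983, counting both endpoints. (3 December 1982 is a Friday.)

7

3 December 1982 is a Friday; the first Saturday on or after it is 4 December 1982 (1 day later).
From 4 December 1982 to 20 January 1983: 27 + 20 = 47 days (rest of December, January).
47 ÷ 7 = 6 full weeks with remainder 5, so 6 more Saturdays after the first → 7.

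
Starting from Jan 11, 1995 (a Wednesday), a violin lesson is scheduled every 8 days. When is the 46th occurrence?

The 46th occurrence is 45 intervals after the first: 45 × 8 = 360 days after Jan 11, 1995.
Jan has 31 days — 20 days to the end of Jan leaves 340.
Feb has 28 days (312 left).
Mar has 31 days (281 left).
Apr has 30 days (251 left).
May has 31 days (220 left).
Jun has 30 days (190 left).
Jul has 31 days (159 left).
Aug has 31 days (128 left).
Sep has 30 days (98 left).
Oct has 31 days (67 left).
Nov has 30 days (37 left).
Dec has 31 days (6 left).
6 days into Jan → Jan 6, 1996.

Jan 6, 1996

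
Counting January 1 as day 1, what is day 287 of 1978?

October 14, 1978

January has 31 days (287 − 31 = 256 remain).
February has 28 days (256 − 28 = 228 remain).
March has 31 days (228 − 31 = 197 remain).
April has 30 days (197 − 30 = 167 remain).
May has 31 days (167 − 31 = 136 remain).
June has 30 days (136 − 30 = 106 remain).
July has 31 days (106 − 31 = 75 remain).
August has 31 days (75 − 31 = 44 remain).
September has 30 days (44 − 30 = 14 remain).
14 into October → October 14.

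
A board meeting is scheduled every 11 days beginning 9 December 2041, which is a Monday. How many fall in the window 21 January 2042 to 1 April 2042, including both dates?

7

Occurrences land 11·i days after 9 December 2041 for i = 0, 1, 2, …
21 January 2042 is 43 days after the start; 43 ÷ 11 = 3 remainder 10; since the remainder is 10, round up to i = 4. First occurrence in the window: #5 on 22 January 2042 (4×11 = 44 days in).
1 April 2042 is 113 days after the start; 113 ÷ 11 = 10 remainder 3. Last occurrence in the window: #11 on 29 March 2042.
Occurrences #5 through #11: 7 in total.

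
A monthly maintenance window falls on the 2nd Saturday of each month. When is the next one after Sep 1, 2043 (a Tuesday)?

Sep 12, 2043

Sep 2043 starts on a Tuesday; its first Saturday is the 5th, so the 2nd Saturday is the 12th — Sep 12, 2043.
Sep 12, 2043 is after Sep 1, 2043, so that is the next one.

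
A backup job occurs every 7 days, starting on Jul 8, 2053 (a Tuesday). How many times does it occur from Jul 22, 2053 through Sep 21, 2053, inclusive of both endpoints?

9

Occurrences land 7·i days after Jul 8, 2053 for i = 0, 1, 2, …
Jul 22, 2053 is 14 days after the start; 14 ÷ 7 = 2 remainder 0. First occurrence in the window: #3 on Jul 22, 2053 (2×7 = 14 days in).
Sep 21, 2053 is 75 days after the start; 75 ÷ 7 = 10 remainder 5. Last occurrence in the window: #11 on Sep 16, 2053.
Occurrences #3 through #11: 9 in total.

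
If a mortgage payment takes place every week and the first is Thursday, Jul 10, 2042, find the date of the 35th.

Mar 5, 2043

The 35th occurrence is 34 intervals after the first: 34 × 7 = 238 days after Jul 10, 2042.
Jul has 31 days — 21 days to the end of Jul leaves 217.
Aug has 31 days (186 left).
Sep has 30 days (156 left).
Oct has 31 days (125 left).
Nov has 30 days (95 left).
Dec has 31 days (64 left).
Jan has 31 days (33 left).
Feb has 28 days (5 left).
5 days into Mar → Mar 5, 2043.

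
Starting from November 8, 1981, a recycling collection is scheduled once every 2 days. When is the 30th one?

The 30th occurrence is 29 intervals after the first: 29 × 2 = 58 days after November 8, 1981.
November has 30 days — 22 days to the end of November leaves 36.
December has 31 days (5 left).
5 days into January → January 5, 1982.

January 5, 1982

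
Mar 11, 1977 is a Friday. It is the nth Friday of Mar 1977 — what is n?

2nd

Day 11 falls in week ⌈11/7⌉ of the month.
Days 1–7 hold the 1st Friday, 8–14 the 2nd, 15–21 the 3rd, 22–28 the 4th, 29–31 the 5th.
11 is in the range for the 2nd.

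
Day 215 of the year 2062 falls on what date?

Jan has 31 days (215 − 31 = 184 remain).
Feb has 28 days (184 − 28 = 156 remain).
Mar has 31 days (156 − 31 = 125 remain).
Apr has 30 days (125 − 30 = 95 remain).
May has 31 days (95 − 31 = 64 remain).
Jun has 30 days (64 − 30 = 34 remain).
Jul has 31 days (34 − 31 = 3 remain).
3 into Aug → Aug 3.

Aug 3, 2062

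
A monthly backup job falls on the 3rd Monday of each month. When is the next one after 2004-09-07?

September 2004 starts on a Wednesday; its first Monday is the 6th, so the 3rd Monday is the 20th — 2004-09-20.
2004-09-20 is after 2004-09-07, so that is the next one.

2004-09-20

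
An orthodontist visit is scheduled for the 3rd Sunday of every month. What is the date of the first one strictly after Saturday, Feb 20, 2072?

Feb 2072 starts on a Monday; its first Sunday is the 7th, so the 3rd Sunday is the 21st — Feb 21, 2072.
Feb 21, 2072 is after Feb 20, 2072, so that is the next one.

Feb 21, 2072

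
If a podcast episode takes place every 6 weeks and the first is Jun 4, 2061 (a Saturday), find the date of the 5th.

Nov 19, 2061

The 5th occurrence is 4 intervals after the first: 4 × 42 = 168 days after Jun 4, 2061.
Jun has 30 days — 26 days to the end of Jun leaves 142.
Jul has 31 days (111 left).
Aug has 31 days (80 left).
Sep has 30 days (50 left).
Oct has 31 days (19 left).
19 days into Nov → Nov 19, 2061.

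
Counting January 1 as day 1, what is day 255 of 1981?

Jan has 31 days (255 − 31 = 224 remain).
Feb has 28 days (224 − 28 = 196 remain).
Mar has 31 days (196 − 31 = 165 remain).
Apr has 30 days (165 − 30 = 135 remain).
May has 31 days (135 − 31 = 104 remain).
Jun has 30 days (104 − 30 = 74 remain).
Jul has 31 days (74 − 31 = 43 remain).
Aug has 31 days (43 − 31 = 12 remain).
12 into Sep → Sep 12.

Sep 12, 1981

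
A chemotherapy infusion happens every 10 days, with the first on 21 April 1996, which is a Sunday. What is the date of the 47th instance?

25 July 1997

The 47th occurrence is 46 intervals after the first: 46 × 10 = 460 days after 21 April 1996.
April has 30 days — 9 days to the end of April leaves 451.
From end of April to end of 1996 is 245 days (206 left).
January has 31 days (175 left).
February has 28 days (147 left).
March has 31 days (116 left).
April has 30 days (86 left).
May has 31 days (55 left).
June has 30 days (25 left).
25 days into July → 25 July 1997.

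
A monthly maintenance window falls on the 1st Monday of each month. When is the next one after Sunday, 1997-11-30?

1997-12-01

November 1997 starts on a Saturday, so its 1st Monday is 1997-11-03 (2 days in).
That is not after 1997-11-30, so look at December 1997.
December 1997 starts on a Monday, so its 1st Monday is 1997-12-01.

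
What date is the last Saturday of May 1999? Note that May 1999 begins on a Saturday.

1999-05-29

May 1999 begins on a Saturday, so the first Saturday is May 1.
May 1999 has 31 days. Adding weeks: 1, 8, 15, 22, 29 — the last one ≤ 31 is the 29th.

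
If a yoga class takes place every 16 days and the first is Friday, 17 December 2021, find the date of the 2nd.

2 January 2022

The 2nd occurrence is 1 interval after the first: 1 × 16 = 16 days after 17 December 2021.
December has 31 days — 14 days to the end of December leaves 2.
2 days into January → 2 January 2022.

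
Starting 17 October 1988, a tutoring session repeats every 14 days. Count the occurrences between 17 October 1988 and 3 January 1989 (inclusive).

6

Occurrences land 14·i days after 17 October 1988 for i = 0, 1, 2, …
The window opens on the start date, so the first occurrence inside is #1 on 17 October 1988.
3 January 1989 is 78 days after the start; 78 ÷ 14 = 5 remainder 8. Last occurrence in the window: #6 on 26 December 1988.
Occurrences #1 through #6: 6 in total.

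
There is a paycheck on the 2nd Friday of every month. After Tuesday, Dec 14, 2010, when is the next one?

Dec 2010 starts on a Wednesday; its first Friday is the 3rd, so the 2nd Friday is the 10th — Dec 10, 2010.
That is not after Dec 14, 2010, so look at Jan 2011.
Jan 2011 starts on a Saturday; its first Friday is the 7th, so the 2nd Friday is the 14th — Jan 14, 2011.

Jan 14, 2011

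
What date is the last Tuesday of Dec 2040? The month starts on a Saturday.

Dec 2040 begins on a Saturday, so the first Tuesday is Dec 4 (3 days later).
Dec 2040 has 31 days. Adding weeks: 4, 11, 18, 25 — the last one ≤ 31 is the 25th.

Dec 25, 2040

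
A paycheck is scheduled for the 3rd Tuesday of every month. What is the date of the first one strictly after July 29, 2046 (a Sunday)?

August 21, 2046

July 2046 starts on a Sunday; its first Tuesday is the 3rd, so the 3rd Tuesday is the 17th — July 17, 2046.
That is not after July 29, 2046, so look at August 2046.
August 2046 starts on a Wednesday; its first Tuesday is the 7th, so the 3rd Tuesday is the 21st — August 21, 2046.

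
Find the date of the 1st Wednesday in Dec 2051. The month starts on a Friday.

Dec 2051 begins on a Friday, so the first Wednesday is Dec 6 (5 days later).

Dec 6, 2051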